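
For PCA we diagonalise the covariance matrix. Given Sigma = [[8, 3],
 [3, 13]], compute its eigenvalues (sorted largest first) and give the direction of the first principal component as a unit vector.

Step 1 — characteristic polynomial of 2×2 Sigma:
  det(Sigma - λI) = λ² - trace · λ + det = 0.
  trace = 8 + 13 = 21, det = 8·13 - (3)² = 95.
Step 2 — discriminant:
  Δ = trace² - 4·det = 441 - 380 = 61.
Step 3 — eigenvalues:
  λ = (trace ± √Δ)/2 = (21 ± 7.8102)/2,
  λ_1 = 14.4051,  λ_2 = 6.5949.

Step 4 — unit eigenvector for λ_1: solve (Sigma - λ_1 I)v = 0. First row:
  (8 - 14.4051)·v_x + (3)·v_y = 0, i.e. (-6.4051)·v_x + (3)·v_y = 0,
  so v ∝ (b, λ_1 - a) = (3, 6.4051) = u.
  ||u|| = √((3)² + (6.4051)²) = √(50.0256) ≈ 7.0729,
  v_1 = u/||u|| ≈ (0.4242, 0.9056) (||v_1|| = 1).

λ_1 = 14.4051,  λ_2 = 6.5949;  v_1 ≈ (0.4242, 0.9056)


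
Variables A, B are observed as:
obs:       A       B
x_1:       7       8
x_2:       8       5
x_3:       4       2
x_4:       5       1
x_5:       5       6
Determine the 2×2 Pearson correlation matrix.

Step 1 — column means:
  mean(A) = (7 + 8 + 4 + 5 + 5) / 5 = 29/5 = 5.8
  mean(B) = (8 + 5 + 2 + 1 + 6) / 5 = 22/5 = 4.4

Step 2 — sample variances and covariances s[i,j] = (1/(n-1)) · Σ_k (x_{k,i} - mean_i) · (x_{k,j} - mean_j), with n-1 = 4:
  s[A,A] = ((1.2)·(1.2) + (2.2)·(2.2) + (-1.8)·(-1.8) + (-0.8)·(-0.8) + (-0.8)·(-0.8)) / 4 = 10.8/4 = 2.7
  s[A,B] = ((1.2)·(3.6) + (2.2)·(0.6) + (-1.8)·(-2.4) + (-0.8)·(-3.4) + (-0.8)·(1.6)) / 4 = 11.4/4 = 2.85
  s[B,B] = ((3.6)·(3.6) + (0.6)·(0.6) + (-2.4)·(-2.4) + (-3.4)·(-3.4) + (1.6)·(1.6)) / 4 = 33.2/4 = 8.3
  Sample standard deviations s_i = √(s[i,i]):
  s(A) = √(2.7) = 1.6432
  s(B) = √(8.3) = 2.881

Step 3 — r_{ij} = s_{ij} / (s_i · s_j):
  r[A,A] = 1 (diagonal).
  r[A,B] = 2.85 / (1.6432 · 2.881) = 2.85 / 4.7339 = 0.602
  r[B,B] = 1 (diagonal).

R is symmetric with unit diagonal. Assembling:

R = [[1, 0.602],
 [0.602, 1]]


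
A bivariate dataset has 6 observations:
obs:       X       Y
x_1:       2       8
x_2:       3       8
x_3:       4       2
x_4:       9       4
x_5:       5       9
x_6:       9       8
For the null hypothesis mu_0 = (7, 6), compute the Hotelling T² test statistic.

Step 1 — sample mean vector:
  mean(X) = (2 + 3 + 4 + 9 + 5 + 9) / 6 = 32/6 = 5.3333
  mean(Y) = (8 + 8 + 2 + 4 + 9 + 8) / 6 = 39/6 = 6.5
  x̄ = (5.3333, 6.5),  deviation x̄ - mu_0 = (5.3333, 6.5) - (7, 6) = (-1.6667, 0.5).

Step 2 — sample covariance matrix, S[i,j] = (1/(n-1)) · Σ_k (x_{k,i} - mean_i) · (x_{k,j} - mean_j), divisor n-1 = 5:
  S[X,X] = ((-3.3333)·(-3.3333) + (-2.3333)·(-2.3333) + (-1.3333)·(-1.3333) + (3.6667)·(3.6667) + (-0.3333)·(-0.3333) + (3.6667)·(3.6667)) / 5 = 45.3333/5 = 9.0667
  S[X,Y] = ((-3.3333)·(1.5) + (-2.3333)·(1.5) + (-1.3333)·(-4.5) + (3.6667)·(-2.5) + (-0.3333)·(2.5) + (3.6667)·(1.5)) / 5 = -7/5 = -1.4
  S[Y,Y] = ((1.5)·(1.5) + (1.5)·(1.5) + (-4.5)·(-4.5) + (-2.5)·(-2.5) + (2.5)·(2.5) + (1.5)·(1.5)) / 5 = 39.5/5 = 7.9
  S = [[9.0667, -1.4],
 [-1.4, 7.9]].

Step 3 — invert S. det(S) = 9.0667·7.9 - (-1.4)² = 69.6667.
  S^{-1} = (1/det) · [[d, -b], [-b, a]] = [[0.1134, 0.0201],
 [0.0201, 0.1301]].

Step 4 — quadratic form (x̄ - mu_0)^T · S^{-1} · (x̄ - mu_0):
  S^{-1} · (x̄ - mu_0) = (-0.1789, 0.0316),
  (x̄ - mu_0)^T · [...] = (-1.6667)·(-0.1789) + (0.5)·(0.0316) = 0.314.

Step 5 — scale by n: T² = 6 · 0.314 = 1.8842.

T² ≈ 1.8842


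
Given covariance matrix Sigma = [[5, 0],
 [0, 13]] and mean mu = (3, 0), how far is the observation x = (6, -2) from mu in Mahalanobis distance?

Step 1 — centre the observation: (x - mu) = (3, -2).

Step 2 — invert Sigma. det(Sigma) = 5·13 - (0)² = 65.
  Sigma^{-1} = (1/det) · [[d, -b], [-b, a]] = [[0.2, 0],
 [0, 0.0769]].

Step 3 — form the quadratic (x - mu)^T · Sigma^{-1} · (x - mu):
  Sigma^{-1} · (x - mu) = (0.6, -0.1538).
  (x - mu)^T · [Sigma^{-1} · (x - mu)] = (3)·(0.6) + (-2)·(-0.1538) = 2.1077.

Step 4 — take square root: d = √(2.1077) ≈ 1.4518.

d(x, mu) = √(2.1077) ≈ 1.4518


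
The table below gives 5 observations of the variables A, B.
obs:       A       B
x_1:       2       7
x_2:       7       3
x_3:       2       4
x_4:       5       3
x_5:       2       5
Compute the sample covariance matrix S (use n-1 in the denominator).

Step 1 — column means:
  mean(A) = (2 + 7 + 2 + 5 + 2) / 5 = 18/5 = 3.6
  mean(B) = (7 + 3 + 4 + 3 + 5) / 5 = 22/5 = 4.4

Step 2 — sample covariance S[i,j] = (1/(n-1)) · Σ_k (x_{k,i} - mean_i) · (x_{k,j} - mean_j), with n-1 = 4.
  S[A,A] = ((-1.6)·(-1.6) + (3.4)·(3.4) + (-1.6)·(-1.6) + (1.4)·(1.4) + (-1.6)·(-1.6)) / 4 = 21.2/4 = 5.3
  S[A,B] = ((-1.6)·(2.6) + (3.4)·(-1.4) + (-1.6)·(-0.4) + (1.4)·(-1.4) + (-1.6)·(0.6)) / 4 = -11.2/4 = -2.8
  S[B,B] = ((2.6)·(2.6) + (-1.4)·(-1.4) + (-0.4)·(-0.4) + (-1.4)·(-1.4) + (0.6)·(0.6)) / 4 = 11.2/4 = 2.8

S is symmetric (S[j,i] = S[i,j]). Assembling:

S = [[5.3, -2.8],
 [-2.8, 2.8]]


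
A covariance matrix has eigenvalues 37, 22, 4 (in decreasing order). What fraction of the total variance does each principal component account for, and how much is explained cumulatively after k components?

Step 1 — total variance = trace(Sigma) = Σ λ_i = 37 + 22 + 4 = 63.

Step 2 — fraction explained by component i = λ_i / Σ λ:
  PC1: 37/63 = 0.5873
  PC2: 22/63 = 0.3492
  PC3: 4/63 = 0.0635

Step 3 — cumulative fraction after k components = (λ_1 + ... + λ_k) / Σ λ:
  k = 1: 37/63 = 0.5873
  k = 2: (37 + 22)/63 = 59/63 = 0.9365
  k = 3: (37 + 22 + 4)/63 = 63/63 = 1

Summary (fraction, with percent):

explained: PC1 0.5873 (58.73%), PC2 0.3492 (34.92%), PC3 0.0635 (6.35%);  cumulative: 0.5873, 0.9365, 1


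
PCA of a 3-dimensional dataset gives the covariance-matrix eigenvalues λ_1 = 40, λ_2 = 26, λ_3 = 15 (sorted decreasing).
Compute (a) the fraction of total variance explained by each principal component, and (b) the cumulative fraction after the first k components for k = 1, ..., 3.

Step 1 — total variance = trace(Sigma) = Σ λ_i = 40 + 26 + 15 = 81.

Step 2 — fraction explained by component i = λ_i / Σ λ:
  PC1: 40/81 = 0.4938
  PC2: 26/81 = 0.321
  PC3: 15/81 = 0.1852

Step 3 — cumulative fraction after k components = (λ_1 + ... + λ_k) / Σ λ:
  k = 1: 40/81 = 0.4938
  k = 2: (40 + 26)/81 = 66/81 = 0.8148
  k = 3: (40 + 26 + 15)/81 = 81/81 = 1

Summary (fraction, with percent):

explained: PC1 0.4938 (49.38%), PC2 0.321 (32.1%), PC3 0.1852 (18.52%);  cumulative: 0.4938, 0.8148, 1


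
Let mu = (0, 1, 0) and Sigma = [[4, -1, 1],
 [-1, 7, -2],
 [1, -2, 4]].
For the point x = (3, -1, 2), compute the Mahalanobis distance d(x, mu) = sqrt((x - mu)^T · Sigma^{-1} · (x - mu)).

Step 1 — centre the observation: (x - mu) = (3, -2, 2).

Step 2 — invert Sigma (cofactor / det for 3×3, or solve directly):
  Sigma^{-1} = [[0.2697, 0.0225, -0.0562],
 [0.0225, 0.1685, 0.0787],
 [-0.0562, 0.0787, 0.3034]].

Step 3 — form the quadratic (x - mu)^T · Sigma^{-1} · (x - mu):
  Sigma^{-1} · (x - mu) = (0.6517, -0.1124, 0.2809).
  (x - mu)^T · [Sigma^{-1} · (x - mu)] = (3)·(0.6517) + (-2)·(-0.1124) + (2)·(0.2809) = 2.7416.

Step 4 — take square root: d = √(2.7416) ≈ 1.6558.

d(x, mu) = √(2.7416) ≈ 1.6558


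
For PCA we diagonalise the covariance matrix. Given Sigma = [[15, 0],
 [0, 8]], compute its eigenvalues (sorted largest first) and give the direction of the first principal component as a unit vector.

Step 1 — characteristic polynomial of 2×2 Sigma:
  det(Sigma - λI) = λ² - trace · λ + det = 0.
  trace = 15 + 8 = 23, det = 15·8 - (0)² = 120.
Step 2 — discriminant:
  Δ = trace² - 4·det = 529 - 480 = 49.
Step 3 — eigenvalues:
  λ = (trace ± √Δ)/2 = (23 ± 7)/2,
  λ_1 = 15,  λ_2 = 8.

Step 4 — unit eigenvector for λ_1: Sigma is diagonal, so its eigenvectors are the coordinate axes. λ_1 = 15 is the diagonal entry on the first coordinate axis, hence
  v_1 = (1, 0) (||v_1|| = 1).

λ_1 = 15,  λ_2 = 8;  v_1 ≈ (1, 0)


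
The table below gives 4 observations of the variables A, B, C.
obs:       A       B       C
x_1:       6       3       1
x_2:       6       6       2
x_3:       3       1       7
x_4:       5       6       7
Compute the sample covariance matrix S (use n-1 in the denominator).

Step 1 — column means:
  mean(A) = (6 + 6 + 3 + 5) / 4 = 20/4 = 5
  mean(B) = (3 + 6 + 1 + 6) / 4 = 16/4 = 4
  mean(C) = (1 + 2 + 7 + 7) / 4 = 17/4 = 4.25

Step 2 — sample covariance S[i,j] = (1/(n-1)) · Σ_k (x_{k,i} - mean_i) · (x_{k,j} - mean_j), with n-1 = 3.
  S[A,A] = ((1)·(1) + (1)·(1) + (-2)·(-2) + (0)·(0)) / 3 = 6/3 = 2
  S[A,B] = ((1)·(-1) + (1)·(2) + (-2)·(-3) + (0)·(2)) / 3 = 7/3 = 2.3333
  S[A,C] = ((1)·(-3.25) + (1)·(-2.25) + (-2)·(2.75) + (0)·(2.75)) / 3 = -11/3 = -3.6667
  S[B,B] = ((-1)·(-1) + (2)·(2) + (-3)·(-3) + (2)·(2)) / 3 = 18/3 = 6
  S[B,C] = ((-1)·(-3.25) + (2)·(-2.25) + (-3)·(2.75) + (2)·(2.75)) / 3 = -4/3 = -1.3333
  S[C,C] = ((-3.25)·(-3.25) + (-2.25)·(-2.25) + (2.75)·(2.75) + (2.75)·(2.75)) / 3 = 30.75/3 = 10.25

S is symmetric (S[j,i] = S[i,j]). Assembling:

S = [[2, 2.3333, -3.6667],
 [2.3333, 6, -1.3333],
 [-3.6667, -1.3333, 10.25]]


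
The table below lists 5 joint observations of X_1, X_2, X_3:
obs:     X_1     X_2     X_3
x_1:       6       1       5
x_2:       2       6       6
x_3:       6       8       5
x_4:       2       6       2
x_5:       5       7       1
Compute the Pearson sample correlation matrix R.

Step 1 — column means:
  mean(X_1) = (6 + 2 + 6 + 2 + 5) / 5 = 21/5 = 4.2
  mean(X_2) = (1 + 6 + 8 + 6 + 7) / 5 = 28/5 = 5.6
  mean(X_3) = (5 + 6 + 5 + 2 + 1) / 5 = 19/5 = 3.8

Step 2 — sample variances and covariances s[i,j] = (1/(n-1)) · Σ_k (x_{k,i} - mean_i) · (x_{k,j} - mean_j), with n-1 = 4:
  s[X_1,X_1] = ((1.8)·(1.8) + (-2.2)·(-2.2) + (1.8)·(1.8) + (-2.2)·(-2.2) + (0.8)·(0.8)) / 4 = 16.8/4 = 4.2
  s[X_1,X_2] = ((1.8)·(-4.6) + (-2.2)·(0.4) + (1.8)·(2.4) + (-2.2)·(0.4) + (0.8)·(1.4)) / 4 = -4.6/4 = -1.15
  s[X_1,X_3] = ((1.8)·(1.2) + (-2.2)·(2.2) + (1.8)·(1.2) + (-2.2)·(-1.8) + (0.8)·(-2.8)) / 4 = 1.2/4 = 0.3
  s[X_2,X_2] = ((-4.6)·(-4.6) + (0.4)·(0.4) + (2.4)·(2.4) + (0.4)·(0.4) + (1.4)·(1.4)) / 4 = 29.2/4 = 7.3
  s[X_2,X_3] = ((-4.6)·(1.2) + (0.4)·(2.2) + (2.4)·(1.2) + (0.4)·(-1.8) + (1.4)·(-2.8)) / 4 = -6.4/4 = -1.6
  s[X_3,X_3] = ((1.2)·(1.2) + (2.2)·(2.2) + (1.2)·(1.2) + (-1.8)·(-1.8) + (-2.8)·(-2.8)) / 4 = 18.8/4 = 4.7
  Sample standard deviations s_i = √(s[i,i]):
  s(X_1) = √(4.2) = 2.0494
  s(X_2) = √(7.3) = 2.7019
  s(X_3) = √(4.7) = 2.1679

Step 3 — r_{ij} = s_{ij} / (s_i · s_j):
  r[X_1,X_1] = 1 (diagonal).
  r[X_1,X_2] = -1.15 / (2.0494 · 2.7019) = -1.15 / 5.5371 = -0.2077
  r[X_1,X_3] = 0.3 / (2.0494 · 2.1679) = 0.3 / 4.443 = 0.0675
  r[X_2,X_2] = 1 (diagonal).
  r[X_2,X_3] = -1.6 / (2.7019 · 2.1679) = -1.6 / 5.8575 = -0.2732
  r[X_3,X_3] = 1 (diagonal).

R is symmetric with unit diagonal. Assembling:

R = [[1, -0.2077, 0.0675],
 [-0.2077, 1, -0.2732],
 [0.0675, -0.2732, 1]]


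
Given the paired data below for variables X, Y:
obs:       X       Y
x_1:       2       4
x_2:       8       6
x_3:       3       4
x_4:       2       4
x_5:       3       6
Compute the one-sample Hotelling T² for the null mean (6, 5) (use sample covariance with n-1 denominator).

Step 1 — sample mean vector:
  mean(X) = (2 + 8 + 3 + 2 + 3) / 5 = 18/5 = 3.6
  mean(Y) = (4 + 6 + 4 + 4 + 6) / 5 = 24/5 = 4.8
  x̄ = (3.6, 4.8),  deviation x̄ - mu_0 = (3.6, 4.8) - (6, 5) = (-2.4, -0.2).

Step 2 — sample covariance matrix, S[i,j] = (1/(n-1)) · Σ_k (x_{k,i} - mean_i) · (x_{k,j} - mean_j), divisor n-1 = 4:
  S[X,X] = ((-1.6)·(-1.6) + (4.4)·(4.4) + (-0.6)·(-0.6) + (-1.6)·(-1.6) + (-0.6)·(-0.6)) / 4 = 25.2/4 = 6.3
  S[X,Y] = ((-1.6)·(-0.8) + (4.4)·(1.2) + (-0.6)·(-0.8) + (-1.6)·(-0.8) + (-0.6)·(1.2)) / 4 = 7.6/4 = 1.9
  S[Y,Y] = ((-0.8)·(-0.8) + (1.2)·(1.2) + (-0.8)·(-0.8) + (-0.8)·(-0.8) + (1.2)·(1.2)) / 4 = 4.8/4 = 1.2
  S = [[6.3, 1.9],
 [1.9, 1.2]].

Step 3 — invert S. det(S) = 6.3·1.2 - (1.9)² = 3.95.
  S^{-1} = (1/det) · [[d, -b], [-b, a]] = [[0.3038, -0.481],
 [-0.481, 1.5949]].

Step 4 — quadratic form (x̄ - mu_0)^T · S^{-1} · (x̄ - mu_0):
  S^{-1} · (x̄ - mu_0) = (-0.6329, 0.8354),
  (x̄ - mu_0)^T · [...] = (-2.4)·(-0.6329) + (-0.2)·(0.8354) = 1.3519.

Step 5 — scale by n: T² = 5 · 1.3519 = 6.7595.

T² ≈ 6.7595


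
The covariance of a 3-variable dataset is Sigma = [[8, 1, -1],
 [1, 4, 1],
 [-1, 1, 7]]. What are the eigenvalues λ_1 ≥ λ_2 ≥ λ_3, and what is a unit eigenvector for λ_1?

Step 1 — characteristic polynomial p(λ) = det(λI - Sigma) = λ³ - tr·λ² + c_1·λ - det, where tr = trace, c_1 = sum of the principal 2×2 minors, det = det(Sigma):
  tr = 8 + 4 + 7 = 19,
  c_1 = (8·4 - (1)²) + (8·7 - (-1)²) + (4·7 - (1)²) = 31 + 55 + 27 = 113,
  det = 8·(4·7 - (1)²) - (1)·((1)·7 - (1)·(-1)) + (-1)·((1)·(1) - 4·(-1)) = 8·(27) - (1)·(8) + (-1)·(5) = 203.
  So p(λ) = λ³ - 19λ² + 113λ - 203.
Step 2 — look for an integer root (rational root theorem: any rational root is an integer divisor of 203). Testing λ = 7:
  p(7) = 343 - 931 + 791 - 203 = 0  ✓
  Dividing out (λ - 7): p(λ) = (λ - 7)(λ² - 12λ + 29).
Step 3 — remaining eigenvalues from the quadratic λ² - 12λ + 29 = 0:
  Δ = 12² - 4·29 = 144 - 116 = 28,  λ = (12 ± √28)/2 = (12 ± 5.2915)/2 ≈ 8.6458 or 3.3542.
  Sorted: λ_1 = 8.6458,  λ_2 = 7,  λ_3 = 3.3542  (check: sum = 19 = tr ✓).

Step 4 — unit eigenvector for λ_1 ≈ 8.6458: v spans the null space of (Sigma - λ_1 I), whose rows are
  r_1 = (-0.6458, 1, -1),  r_2 = (1, -4.6458, 1),  r_3 = (-1, 1, -1.6458).
  v is orthogonal to every row, so take v ∝ r_1 × r_2 = ((1)·(1) - (-1)·(-4.6458), (-1)·(1) - (-0.6458)·(1), (-0.6458)·(-4.6458) - (1)·(1)) ≈ (-3.6458, -0.3542, 2).
  Rescale (multiply by -1 so the first nonzero entry is positive): u = (3.6458, 0.3542, -2).
  ||u|| = √((3.6458)² + (0.3542)² + (-2)²) = √(17.417) ≈ 4.1734,  v_1 = u/||u|| ≈ (0.8736, 0.0849, -0.4792) (||v_1|| = 1).

λ_1 = 8.6458,  λ_2 = 7,  λ_3 = 3.3542;  v_1 ≈ (0.8736, 0.0849, -0.4792)


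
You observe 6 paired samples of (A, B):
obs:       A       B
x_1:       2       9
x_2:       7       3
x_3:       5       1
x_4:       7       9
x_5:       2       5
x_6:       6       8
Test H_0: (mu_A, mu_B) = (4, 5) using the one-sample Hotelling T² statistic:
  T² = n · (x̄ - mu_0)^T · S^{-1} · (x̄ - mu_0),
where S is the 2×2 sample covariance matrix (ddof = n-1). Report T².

Step 1 — sample mean vector:
  mean(A) = (2 + 7 + 5 + 7 + 2 + 6) / 6 = 29/6 = 4.8333
  mean(B) = (9 + 3 + 1 + 9 + 5 + 8) / 6 = 35/6 = 5.8333
  x̄ = (4.8333, 5.8333),  deviation x̄ - mu_0 = (4.8333, 5.8333) - (4, 5) = (0.8333, 0.8333).

Step 2 — sample covariance matrix, S[i,j] = (1/(n-1)) · Σ_k (x_{k,i} - mean_i) · (x_{k,j} - mean_j), divisor n-1 = 5:
  S[A,A] = ((-2.8333)·(-2.8333) + (2.1667)·(2.1667) + (0.1667)·(0.1667) + (2.1667)·(2.1667) + (-2.8333)·(-2.8333) + (1.1667)·(1.1667)) / 5 = 26.8333/5 = 5.3667
  S[A,B] = ((-2.8333)·(3.1667) + (2.1667)·(-2.8333) + (0.1667)·(-4.8333) + (2.1667)·(3.1667) + (-2.8333)·(-0.8333) + (1.1667)·(2.1667)) / 5 = -4.1667/5 = -0.8333
  S[B,B] = ((3.1667)·(3.1667) + (-2.8333)·(-2.8333) + (-4.8333)·(-4.8333) + (3.1667)·(3.1667) + (-0.8333)·(-0.8333) + (2.1667)·(2.1667)) / 5 = 56.8333/5 = 11.3667
  S = [[5.3667, -0.8333],
 [-0.8333, 11.3667]].

Step 3 — invert S. det(S) = 5.3667·11.3667 - (-0.8333)² = 60.3067.
  S^{-1} = (1/det) · [[d, -b], [-b, a]] = [[0.1885, 0.0138],
 [0.0138, 0.089]].

Step 4 — quadratic form (x̄ - mu_0)^T · S^{-1} · (x̄ - mu_0):
  S^{-1} · (x̄ - mu_0) = (0.1686, 0.0857),
  (x̄ - mu_0)^T · [...] = (0.8333)·(0.1686) + (0.8333)·(0.0857) = 0.2119.

Step 5 — scale by n: T² = 6 · 0.2119 = 1.2713.

T² ≈ 1.2713


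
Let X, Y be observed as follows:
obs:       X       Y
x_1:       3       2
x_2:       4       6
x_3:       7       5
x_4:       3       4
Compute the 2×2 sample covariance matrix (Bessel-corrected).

Step 1 — column means:
  mean(X) = (3 + 4 + 7 + 3) / 4 = 17/4 = 4.25
  mean(Y) = (2 + 6 + 5 + 4) / 4 = 17/4 = 4.25

Step 2 — sample covariance S[i,j] = (1/(n-1)) · Σ_k (x_{k,i} - mean_i) · (x_{k,j} - mean_j), with n-1 = 3.
  S[X,X] = ((-1.25)·(-1.25) + (-0.25)·(-0.25) + (2.75)·(2.75) + (-1.25)·(-1.25)) / 3 = 10.75/3 = 3.5833
  S[X,Y] = ((-1.25)·(-2.25) + (-0.25)·(1.75) + (2.75)·(0.75) + (-1.25)·(-0.25)) / 3 = 4.75/3 = 1.5833
  S[Y,Y] = ((-2.25)·(-2.25) + (1.75)·(1.75) + (0.75)·(0.75) + (-0.25)·(-0.25)) / 3 = 8.75/3 = 2.9167

S is symmetric (S[j,i] = S[i,j]). Assembling:

S = [[3.5833, 1.5833],
 [1.5833, 2.9167]]


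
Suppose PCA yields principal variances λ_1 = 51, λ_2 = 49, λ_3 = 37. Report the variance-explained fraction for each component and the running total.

Step 1 — total variance = trace(Sigma) = Σ λ_i = 51 + 49 + 37 = 137.

Step 2 — fraction explained by component i = λ_i / Σ λ:
  PC1: 51/137 = 0.3723
  PC2: 49/137 = 0.3577
  PC3: 37/137 = 0.2701

Step 3 — cumulative fraction after k components = (λ_1 + ... + λ_k) / Σ λ:
  k = 1: 51/137 = 0.3723
  k = 2: (51 + 49)/137 = 100/137 = 0.7299
  k = 3: (51 + 49 + 37)/137 = 137/137 = 1

Summary (fraction, with percent):

explained: PC1 0.3723 (37.23%), PC2 0.3577 (35.77%), PC3 0.2701 (27.01%);  cumulative: 0.3723, 0.7299, 1


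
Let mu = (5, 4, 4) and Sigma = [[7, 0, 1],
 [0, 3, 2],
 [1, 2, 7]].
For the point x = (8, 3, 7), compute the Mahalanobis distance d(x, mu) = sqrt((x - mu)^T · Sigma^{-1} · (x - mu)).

Step 1 — centre the observation: (x - mu) = (3, -1, 3).

Step 2 — invert Sigma (cofactor / det for 3×3, or solve directly):
  Sigma^{-1} = [[0.1466, 0.0172, -0.0259],
 [0.0172, 0.4138, -0.1207],
 [-0.0259, -0.1207, 0.181]].

Step 3 — form the quadratic (x - mu)^T · Sigma^{-1} · (x - mu):
  Sigma^{-1} · (x - mu) = (0.3448, -0.7241, 0.5862).
  (x - mu)^T · [Sigma^{-1} · (x - mu)] = (3)·(0.3448) + (-1)·(-0.7241) + (3)·(0.5862) = 3.5172.

Step 4 — take square root: d = √(3.5172) ≈ 1.8754.

d(x, mu) = √(3.5172) ≈ 1.8754


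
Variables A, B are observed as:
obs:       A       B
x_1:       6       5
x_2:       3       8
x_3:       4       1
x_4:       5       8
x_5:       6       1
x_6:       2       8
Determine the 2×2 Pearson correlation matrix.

Step 1 — column means:
  mean(A) = (6 + 3 + 4 + 5 + 6 + 2) / 6 = 26/6 = 4.3333
  mean(B) = (5 + 8 + 1 + 8 + 1 + 8) / 6 = 31/6 = 5.1667

Step 2 — sample variances and covariances s[i,j] = (1/(n-1)) · Σ_k (x_{k,i} - mean_i) · (x_{k,j} - mean_j), with n-1 = 5:
  s[A,A] = ((1.6667)·(1.6667) + (-1.3333)·(-1.3333) + (-0.3333)·(-0.3333) + (0.6667)·(0.6667) + (1.6667)·(1.6667) + (-2.3333)·(-2.3333)) / 5 = 13.3333/5 = 2.6667
  s[A,B] = ((1.6667)·(-0.1667) + (-1.3333)·(2.8333) + (-0.3333)·(-4.1667) + (0.6667)·(2.8333) + (1.6667)·(-4.1667) + (-2.3333)·(2.8333)) / 5 = -14.3333/5 = -2.8667
  s[B,B] = ((-0.1667)·(-0.1667) + (2.8333)·(2.8333) + (-4.1667)·(-4.1667) + (2.8333)·(2.8333) + (-4.1667)·(-4.1667) + (2.8333)·(2.8333)) / 5 = 58.8333/5 = 11.7667
  Sample standard deviations s_i = √(s[i,i]):
  s(A) = √(2.6667) = 1.633
  s(B) = √(11.7667) = 3.4303

Step 3 — r_{ij} = s_{ij} / (s_i · s_j):
  r[A,A] = 1 (diagonal).
  r[A,B] = -2.8667 / (1.633 · 3.4303) = -2.8667 / 5.6016 = -0.5118
  r[B,B] = 1 (diagonal).

R is symmetric with unit diagonal. Assembling:

R = [[1, -0.5118],
 [-0.5118, 1]]


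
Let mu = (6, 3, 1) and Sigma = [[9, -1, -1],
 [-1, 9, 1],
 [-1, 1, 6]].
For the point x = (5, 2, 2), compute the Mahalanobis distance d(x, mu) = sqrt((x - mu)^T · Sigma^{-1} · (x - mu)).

Step 1 — centre the observation: (x - mu) = (-1, -1, 1).

Step 2 — invert Sigma (cofactor / det for 3×3, or solve directly):
  Sigma^{-1} = [[0.1142, 0.0108, 0.0172],
 [0.0108, 0.1142, -0.0172],
 [0.0172, -0.0172, 0.1724]].

Step 3 — form the quadratic (x - mu)^T · Sigma^{-1} · (x - mu):
  Sigma^{-1} · (x - mu) = (-0.1078, -0.1422, 0.1724).
  (x - mu)^T · [Sigma^{-1} · (x - mu)] = (-1)·(-0.1078) + (-1)·(-0.1422) + (1)·(0.1724) = 0.4224.

Step 4 — take square root: d = √(0.4224) ≈ 0.6499.

d(x, mu) = √(0.4224) ≈ 0.6499


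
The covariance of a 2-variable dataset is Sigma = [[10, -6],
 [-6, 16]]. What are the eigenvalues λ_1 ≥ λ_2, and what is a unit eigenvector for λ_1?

Step 1 — characteristic polynomial of 2×2 Sigma:
  det(Sigma - λI) = λ² - trace · λ + det = 0.
  trace = 10 + 16 = 26, det = 10·16 - (-6)² = 124.
Step 2 — discriminant:
  Δ = trace² - 4·det = 676 - 496 = 180.
Step 3 — eigenvalues:
  λ = (trace ± √Δ)/2 = (26 ± 13.4164)/2,
  λ_1 = 19.7082,  λ_2 = 6.2918.

Step 4 — unit eigenvector for λ_1: solve (Sigma - λ_1 I)v = 0. First row:
  (10 - 19.7082)·v_x + (-6)·v_y = 0, i.e. (-9.7082)·v_x + (-6)·v_y = 0,
  so v ∝ (b, λ_1 - a) = (-6, 9.7082); multiply by -1 so the first entry is positive: u = (6, -9.7082).
  ||u|| = √((6)² + (-9.7082)²) = √(130.2492) ≈ 11.4127,
  v_1 = u/||u|| ≈ (0.5257, -0.8507) (||v_1|| = 1).

λ_1 = 19.7082,  λ_2 = 6.2918;  v_1 ≈ (0.5257, -0.8507)


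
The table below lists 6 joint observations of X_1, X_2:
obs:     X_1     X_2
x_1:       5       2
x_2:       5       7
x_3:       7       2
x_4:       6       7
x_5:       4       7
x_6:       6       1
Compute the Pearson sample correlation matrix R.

Step 1 — column means:
  mean(X_1) = (5 + 5 + 7 + 6 + 4 + 6) / 6 = 33/6 = 5.5
  mean(X_2) = (2 + 7 + 2 + 7 + 7 + 1) / 6 = 26/6 = 4.3333

Step 2 — sample variances and covariances s[i,j] = (1/(n-1)) · Σ_k (x_{k,i} - mean_i) · (x_{k,j} - mean_j), with n-1 = 5:
  s[X_1,X_1] = ((-0.5)·(-0.5) + (-0.5)·(-0.5) + (1.5)·(1.5) + (0.5)·(0.5) + (-1.5)·(-1.5) + (0.5)·(0.5)) / 5 = 5.5/5 = 1.1
  s[X_1,X_2] = ((-0.5)·(-2.3333) + (-0.5)·(2.6667) + (1.5)·(-2.3333) + (0.5)·(2.6667) + (-1.5)·(2.6667) + (0.5)·(-3.3333)) / 5 = -8/5 = -1.6
  s[X_2,X_2] = ((-2.3333)·(-2.3333) + (2.6667)·(2.6667) + (-2.3333)·(-2.3333) + (2.6667)·(2.6667) + (2.6667)·(2.6667) + (-3.3333)·(-3.3333)) / 5 = 43.3333/5 = 8.6667
  Sample standard deviations s_i = √(s[i,i]):
  s(X_1) = √(1.1) = 1.0488
  s(X_2) = √(8.6667) = 2.9439

Step 3 — r_{ij} = s_{ij} / (s_i · s_j):
  r[X_1,X_1] = 1 (diagonal).
  r[X_1,X_2] = -1.6 / (1.0488 · 2.9439) = -1.6 / 3.0876 = -0.5182
  r[X_2,X_2] = 1 (diagonal).

R is symmetric with unit diagonal. Assembling:

R = [[1, -0.5182],
 [-0.5182, 1]]


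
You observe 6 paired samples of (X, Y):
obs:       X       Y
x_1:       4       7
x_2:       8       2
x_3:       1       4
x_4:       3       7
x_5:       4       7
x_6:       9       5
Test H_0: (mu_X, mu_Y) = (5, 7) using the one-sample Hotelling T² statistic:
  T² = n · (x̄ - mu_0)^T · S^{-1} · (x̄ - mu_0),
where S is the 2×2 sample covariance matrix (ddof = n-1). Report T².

Step 1 — sample mean vector:
  mean(X) = (4 + 8 + 1 + 3 + 4 + 9) / 6 = 29/6 = 4.8333
  mean(Y) = (7 + 2 + 4 + 7 + 7 + 5) / 6 = 32/6 = 5.3333
  x̄ = (4.8333, 5.3333),  deviation x̄ - mu_0 = (4.8333, 5.3333) - (5, 7) = (-0.1667, -1.6667).

Step 2 — sample covariance matrix, S[i,j] = (1/(n-1)) · Σ_k (x_{k,i} - mean_i) · (x_{k,j} - mean_j), divisor n-1 = 5:
  S[X,X] = ((-0.8333)·(-0.8333) + (3.1667)·(3.1667) + (-3.8333)·(-3.8333) + (-1.8333)·(-1.8333) + (-0.8333)·(-0.8333) + (4.1667)·(4.1667)) / 5 = 46.8333/5 = 9.3667
  S[X,Y] = ((-0.8333)·(1.6667) + (3.1667)·(-3.3333) + (-3.8333)·(-1.3333) + (-1.8333)·(1.6667) + (-0.8333)·(1.6667) + (4.1667)·(-0.3333)) / 5 = -12.6667/5 = -2.5333
  S[Y,Y] = ((1.6667)·(1.6667) + (-3.3333)·(-3.3333) + (-1.3333)·(-1.3333) + (1.6667)·(1.6667) + (1.6667)·(1.6667) + (-0.3333)·(-0.3333)) / 5 = 21.3333/5 = 4.2667
  S = [[9.3667, -2.5333],
 [-2.5333, 4.2667]].

Step 3 — invert S. det(S) = 9.3667·4.2667 - (-2.5333)² = 33.5467.
  S^{-1} = (1/det) · [[d, -b], [-b, a]] = [[0.1272, 0.0755],
 [0.0755, 0.2792]].

Step 4 — quadratic form (x̄ - mu_0)^T · S^{-1} · (x̄ - mu_0):
  S^{-1} · (x̄ - mu_0) = (-0.1471, -0.4779),
  (x̄ - mu_0)^T · [...] = (-0.1667)·(-0.1471) + (-1.6667)·(-0.4779) = 0.8211.

Step 5 — scale by n: T² = 6 · 0.8211 = 4.9265.

T² ≈ 4.9265


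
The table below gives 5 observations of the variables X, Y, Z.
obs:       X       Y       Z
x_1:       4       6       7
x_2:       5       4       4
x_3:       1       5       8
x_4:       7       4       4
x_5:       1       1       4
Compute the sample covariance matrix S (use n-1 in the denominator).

Step 1 — column means:
  mean(X) = (4 + 5 + 1 + 7 + 1) / 5 = 18/5 = 3.6
  mean(Y) = (6 + 4 + 5 + 4 + 1) / 5 = 20/5 = 4
  mean(Z) = (7 + 4 + 8 + 4 + 4) / 5 = 27/5 = 5.4

Step 2 — sample covariance S[i,j] = (1/(n-1)) · Σ_k (x_{k,i} - mean_i) · (x_{k,j} - mean_j), with n-1 = 4.
  S[X,X] = ((0.4)·(0.4) + (1.4)·(1.4) + (-2.6)·(-2.6) + (3.4)·(3.4) + (-2.6)·(-2.6)) / 4 = 27.2/4 = 6.8
  S[X,Y] = ((0.4)·(2) + (1.4)·(0) + (-2.6)·(1) + (3.4)·(0) + (-2.6)·(-3)) / 4 = 6/4 = 1.5
  S[X,Z] = ((0.4)·(1.6) + (1.4)·(-1.4) + (-2.6)·(2.6) + (3.4)·(-1.4) + (-2.6)·(-1.4)) / 4 = -9.2/4 = -2.3
  S[Y,Y] = ((2)·(2) + (0)·(0) + (1)·(1) + (0)·(0) + (-3)·(-3)) / 4 = 14/4 = 3.5
  S[Y,Z] = ((2)·(1.6) + (0)·(-1.4) + (1)·(2.6) + (0)·(-1.4) + (-3)·(-1.4)) / 4 = 10/4 = 2.5
  S[Z,Z] = ((1.6)·(1.6) + (-1.4)·(-1.4) + (2.6)·(2.6) + (-1.4)·(-1.4) + (-1.4)·(-1.4)) / 4 = 15.2/4 = 3.8

S is symmetric (S[j,i] = S[i,j]). Assembling:

S = [[6.8, 1.5, -2.3],
 [1.5, 3.5, 2.5],
 [-2.3, 2.5, 3.8]]


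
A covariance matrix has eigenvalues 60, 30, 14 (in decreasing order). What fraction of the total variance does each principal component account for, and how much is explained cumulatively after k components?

Step 1 — total variance = trace(Sigma) = Σ λ_i = 60 + 30 + 14 = 104.

Step 2 — fraction explained by component i = λ_i / Σ λ:
  PC1: 60/104 = 0.5769
  PC2: 30/104 = 0.2885
  PC3: 14/104 = 0.1346

Step 3 — cumulative fraction after k components = (λ_1 + ... + λ_k) / Σ λ:
  k = 1: 60/104 = 0.5769
  k = 2: (60 + 30)/104 = 90/104 = 0.8654
  k = 3: (60 + 30 + 14)/104 = 104/104 = 1

Summary (fraction, with percent):

explained: PC1 0.5769 (57.69%), PC2 0.2885 (28.85%), PC3 0.1346 (13.46%);  cumulative: 0.5769, 0.8654, 1


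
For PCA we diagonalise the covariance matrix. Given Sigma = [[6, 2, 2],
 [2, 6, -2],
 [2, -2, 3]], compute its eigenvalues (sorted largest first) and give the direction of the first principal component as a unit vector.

Step 1 — characteristic polynomial p(λ) = det(λI - Sigma) = λ³ - tr·λ² + c_1·λ - det, where tr = trace, c_1 = sum of the principal 2×2 minors, det = det(Sigma):
  tr = 6 + 6 + 3 = 15,
  c_1 = (6·6 - (2)²) + (6·3 - (2)²) + (6·3 - (-2)²) = 32 + 14 + 14 = 60,
  det = 6·(6·3 - (-2)²) - (2)·((2)·3 - (-2)·(2)) + (2)·((2)·(-2) - 6·(2)) = 6·(14) - (2)·(10) + (2)·(-16) = 32.
  So p(λ) = λ³ - 15λ² + 60λ - 32.
Step 2 — look for an integer root (rational root theorem: any rational root is an integer divisor of 32). Testing λ = 8:
  p(8) = 512 - 960 + 480 - 32 = 0  ✓
  Dividing out (λ - 8): p(λ) = (λ - 8)(λ² - 7λ + 4).
Step 3 — remaining eigenvalues from the quadratic λ² - 7λ + 4 = 0:
  Δ = 7² - 4·4 = 49 - 16 = 33,  λ = (7 ± √33)/2 = (7 ± 5.7446)/2 ≈ 6.3723 or 0.6277.
  Sorted: λ_1 = 8,  λ_2 = 6.3723,  λ_3 = 0.6277  (check: sum = 15 = tr ✓).

Step 4 — unit eigenvector for λ_1 = 8: v spans the null space of (Sigma - λ_1 I), whose rows are
  r_1 = (-2, 2, 2),  r_2 = (2, -2, -2),  r_3 = (2, -2, -5).
  v is orthogonal to every row, so take v ∝ r_1 × r_3 = ((2)·(-5) - (2)·(-2), (2)·(2) - (-2)·(-5), (-2)·(-2) - (2)·(2)) = (-6, -6, 0).
  Rescale (divide by 6; multiply by -1 so the first nonzero entry is positive): u = (1, 1, 0).
  ||u|| = √((1)² + (1)² + (0)²) = √(2) ≈ 1.4142,  v_1 = u/||u|| ≈ (0.7071, 0.7071, 0) (||v_1|| = 1).

λ_1 = 8,  λ_2 = 6.3723,  λ_3 = 0.6277;  v_1 ≈ (0.7071, 0.7071, 0)


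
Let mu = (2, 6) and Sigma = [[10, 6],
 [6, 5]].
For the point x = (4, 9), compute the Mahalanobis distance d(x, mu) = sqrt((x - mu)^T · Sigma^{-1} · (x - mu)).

Step 1 — centre the observation: (x - mu) = (2, 3).

Step 2 — invert Sigma. det(Sigma) = 10·5 - (6)² = 14.
  Sigma^{-1} = (1/det) · [[d, -b], [-b, a]] = [[0.3571, -0.4286],
 [-0.4286, 0.7143]].

Step 3 — form the quadratic (x - mu)^T · Sigma^{-1} · (x - mu):
  Sigma^{-1} · (x - mu) = (-0.5714, 1.2857).
  (x - mu)^T · [Sigma^{-1} · (x - mu)] = (2)·(-0.5714) + (3)·(1.2857) = 2.7143.

Step 4 — take square root: d = √(2.7143) ≈ 1.6475.

d(x, mu) = √(2.7143) ≈ 1.6475


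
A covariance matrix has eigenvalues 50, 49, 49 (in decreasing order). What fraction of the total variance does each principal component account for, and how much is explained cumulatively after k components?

Step 1 — total variance = trace(Sigma) = Σ λ_i = 50 + 49 + 49 = 148.

Step 2 — fraction explained by component i = λ_i / Σ λ:
  PC1: 50/148 = 0.3378
  PC2: 49/148 = 0.3311
  PC3: 49/148 = 0.3311

Step 3 — cumulative fraction after k components = (λ_1 + ... + λ_k) / Σ λ:
  k = 1: 50/148 = 0.3378
  k = 2: (50 + 49)/148 = 99/148 = 0.6689
  k = 3: (50 + 49 + 49)/148 = 148/148 = 1

Summary (fraction, with percent):

explained: PC1 0.3378 (33.78%), PC2 0.3311 (33.11%), PC3 0.3311 (33.11%);  cumulative: 0.3378, 0.6689, 1


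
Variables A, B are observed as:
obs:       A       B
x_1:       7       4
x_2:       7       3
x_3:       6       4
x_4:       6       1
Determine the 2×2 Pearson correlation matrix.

Step 1 — column means:
  mean(A) = (7 + 7 + 6 + 6) / 4 = 26/4 = 6.5
  mean(B) = (4 + 3 + 4 + 1) / 4 = 12/4 = 3

Step 2 — sample variances and covariances s[i,j] = (1/(n-1)) · Σ_k (x_{k,i} - mean_i) · (x_{k,j} - mean_j), with n-1 = 3:
  s[A,A] = ((0.5)·(0.5) + (0.5)·(0.5) + (-0.5)·(-0.5) + (-0.5)·(-0.5)) / 3 = 1/3 = 0.3333
  s[A,B] = ((0.5)·(1) + (0.5)·(0) + (-0.5)·(1) + (-0.5)·(-2)) / 3 = 1/3 = 0.3333
  s[B,B] = ((1)·(1) + (0)·(0) + (1)·(1) + (-2)·(-2)) / 3 = 6/3 = 2
  Sample standard deviations s_i = √(s[i,i]):
  s(A) = √(0.3333) = 0.5774
  s(B) = √(2) = 1.4142

Step 3 — r_{ij} = s_{ij} / (s_i · s_j):
  r[A,A] = 1 (diagonal).
  r[A,B] = 0.3333 / (0.5774 · 1.4142) = 0.3333 / 0.8165 = 0.4082
  r[B,B] = 1 (diagonal).

R is symmetric with unit diagonal. Assembling:

R = [[1, 0.4082],
 [0.4082, 1]]


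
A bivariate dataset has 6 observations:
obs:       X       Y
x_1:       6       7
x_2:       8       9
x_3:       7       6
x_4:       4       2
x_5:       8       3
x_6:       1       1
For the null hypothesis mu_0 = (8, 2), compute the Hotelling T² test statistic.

Step 1 — sample mean vector:
  mean(X) = (6 + 8 + 7 + 4 + 8 + 1) / 6 = 34/6 = 5.6667
  mean(Y) = (7 + 9 + 6 + 2 + 3 + 1) / 6 = 28/6 = 4.6667
  x̄ = (5.6667, 4.6667),  deviation x̄ - mu_0 = (5.6667, 4.6667) - (8, 2) = (-2.3333, 2.6667).

Step 2 — sample covariance matrix, S[i,j] = (1/(n-1)) · Σ_k (x_{k,i} - mean_i) · (x_{k,j} - mean_j), divisor n-1 = 5:
  S[X,X] = ((0.3333)·(0.3333) + (2.3333)·(2.3333) + (1.3333)·(1.3333) + (-1.6667)·(-1.6667) + (2.3333)·(2.3333) + (-4.6667)·(-4.6667)) / 5 = 37.3333/5 = 7.4667
  S[X,Y] = ((0.3333)·(2.3333) + (2.3333)·(4.3333) + (1.3333)·(1.3333) + (-1.6667)·(-2.6667) + (2.3333)·(-1.6667) + (-4.6667)·(-3.6667)) / 5 = 30.3333/5 = 6.0667
  S[Y,Y] = ((2.3333)·(2.3333) + (4.3333)·(4.3333) + (1.3333)·(1.3333) + (-2.6667)·(-2.6667) + (-1.6667)·(-1.6667) + (-3.6667)·(-3.6667)) / 5 = 49.3333/5 = 9.8667
  S = [[7.4667, 6.0667],
 [6.0667, 9.8667]].

Step 3 — invert S. det(S) = 7.4667·9.8667 - (6.0667)² = 36.8667.
  S^{-1} = (1/det) · [[d, -b], [-b, a]] = [[0.2676, -0.1646],
 [-0.1646, 0.2025]].

Step 4 — quadratic form (x̄ - mu_0)^T · S^{-1} · (x̄ - mu_0):
  S^{-1} · (x̄ - mu_0) = (-1.0633, 0.9241),
  (x̄ - mu_0)^T · [...] = (-2.3333)·(-1.0633) + (2.6667)·(0.9241) = 4.9451.

Step 5 — scale by n: T² = 6 · 4.9451 = 29.6709.

T² ≈ 29.6709


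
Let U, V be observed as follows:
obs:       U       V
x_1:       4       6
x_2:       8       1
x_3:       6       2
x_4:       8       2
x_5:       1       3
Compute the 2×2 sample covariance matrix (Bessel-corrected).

Step 1 — column means:
  mean(U) = (4 + 8 + 6 + 8 + 1) / 5 = 27/5 = 5.4
  mean(V) = (6 + 1 + 2 + 2 + 3) / 5 = 14/5 = 2.8

Step 2 — sample covariance S[i,j] = (1/(n-1)) · Σ_k (x_{k,i} - mean_i) · (x_{k,j} - mean_j), with n-1 = 4.
  S[U,U] = ((-1.4)·(-1.4) + (2.6)·(2.6) + (0.6)·(0.6) + (2.6)·(2.6) + (-4.4)·(-4.4)) / 4 = 35.2/4 = 8.8
  S[U,V] = ((-1.4)·(3.2) + (2.6)·(-1.8) + (0.6)·(-0.8) + (2.6)·(-0.8) + (-4.4)·(0.2)) / 4 = -12.6/4 = -3.15
  S[V,V] = ((3.2)·(3.2) + (-1.8)·(-1.8) + (-0.8)·(-0.8) + (-0.8)·(-0.8) + (0.2)·(0.2)) / 4 = 14.8/4 = 3.7

S is symmetric (S[j,i] = S[i,j]). Assembling:

S = [[8.8, -3.15],
 [-3.15, 3.7]]


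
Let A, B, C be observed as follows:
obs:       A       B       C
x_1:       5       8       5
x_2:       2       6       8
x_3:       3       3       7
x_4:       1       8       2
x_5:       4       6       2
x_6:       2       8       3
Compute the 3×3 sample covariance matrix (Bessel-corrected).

Step 1 — column means:
  mean(A) = (5 + 2 + 3 + 1 + 4 + 2) / 6 = 17/6 = 2.8333
  mean(B) = (8 + 6 + 3 + 8 + 6 + 8) / 6 = 39/6 = 6.5
  mean(C) = (5 + 8 + 7 + 2 + 2 + 3) / 6 = 27/6 = 4.5

Step 2 — sample covariance S[i,j] = (1/(n-1)) · Σ_k (x_{k,i} - mean_i) · (x_{k,j} - mean_j), with n-1 = 5.
  S[A,A] = ((2.1667)·(2.1667) + (-0.8333)·(-0.8333) + (0.1667)·(0.1667) + (-1.8333)·(-1.8333) + (1.1667)·(1.1667) + (-0.8333)·(-0.8333)) / 5 = 10.8333/5 = 2.1667
  S[A,B] = ((2.1667)·(1.5) + (-0.8333)·(-0.5) + (0.1667)·(-3.5) + (-1.8333)·(1.5) + (1.1667)·(-0.5) + (-0.8333)·(1.5)) / 5 = -1.5/5 = -0.3
  S[A,C] = ((2.1667)·(0.5) + (-0.8333)·(3.5) + (0.1667)·(2.5) + (-1.8333)·(-2.5) + (1.1667)·(-2.5) + (-0.8333)·(-1.5)) / 5 = 1.5/5 = 0.3
  S[B,B] = ((1.5)·(1.5) + (-0.5)·(-0.5) + (-3.5)·(-3.5) + (1.5)·(1.5) + (-0.5)·(-0.5) + (1.5)·(1.5)) / 5 = 19.5/5 = 3.9
  S[B,C] = ((1.5)·(0.5) + (-0.5)·(3.5) + (-3.5)·(2.5) + (1.5)·(-2.5) + (-0.5)·(-2.5) + (1.5)·(-1.5)) / 5 = -14.5/5 = -2.9
  S[C,C] = ((0.5)·(0.5) + (3.5)·(3.5) + (2.5)·(2.5) + (-2.5)·(-2.5) + (-2.5)·(-2.5) + (-1.5)·(-1.5)) / 5 = 33.5/5 = 6.7

S is symmetric (S[j,i] = S[i,j]). Assembling:

S = [[2.1667, -0.3, 0.3],
 [-0.3, 3.9, -2.9],
 [0.3, -2.9, 6.7]]


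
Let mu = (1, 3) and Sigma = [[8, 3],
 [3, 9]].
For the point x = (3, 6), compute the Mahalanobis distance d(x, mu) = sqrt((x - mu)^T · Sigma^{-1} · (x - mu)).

Step 1 — centre the observation: (x - mu) = (2, 3).

Step 2 — invert Sigma. det(Sigma) = 8·9 - (3)² = 63.
  Sigma^{-1} = (1/det) · [[d, -b], [-b, a]] = [[0.1429, -0.0476],
 [-0.0476, 0.127]].

Step 3 — form the quadratic (x - mu)^T · Sigma^{-1} · (x - mu):
  Sigma^{-1} · (x - mu) = (0.1429, 0.2857).
  (x - mu)^T · [Sigma^{-1} · (x - mu)] = (2)·(0.1429) + (3)·(0.2857) = 1.1429.

Step 4 — take square root: d = √(1.1429) ≈ 1.069.

d(x, mu) = √(1.1429) ≈ 1.069


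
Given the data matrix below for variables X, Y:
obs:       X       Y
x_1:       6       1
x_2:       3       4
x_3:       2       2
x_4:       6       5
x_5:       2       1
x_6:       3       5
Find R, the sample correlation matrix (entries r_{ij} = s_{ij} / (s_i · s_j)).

Step 1 — column means:
  mean(X) = (6 + 3 + 2 + 6 + 2 + 3) / 6 = 22/6 = 3.6667
  mean(Y) = (1 + 4 + 2 + 5 + 1 + 5) / 6 = 18/6 = 3

Step 2 — sample variances and covariances s[i,j] = (1/(n-1)) · Σ_k (x_{k,i} - mean_i) · (x_{k,j} - mean_j), with n-1 = 5:
  s[X,X] = ((2.3333)·(2.3333) + (-0.6667)·(-0.6667) + (-1.6667)·(-1.6667) + (2.3333)·(2.3333) + (-1.6667)·(-1.6667) + (-0.6667)·(-0.6667)) / 5 = 17.3333/5 = 3.4667
  s[X,Y] = ((2.3333)·(-2) + (-0.6667)·(1) + (-1.6667)·(-1) + (2.3333)·(2) + (-1.6667)·(-2) + (-0.6667)·(2)) / 5 = 3/5 = 0.6
  s[Y,Y] = ((-2)·(-2) + (1)·(1) + (-1)·(-1) + (2)·(2) + (-2)·(-2) + (2)·(2)) / 5 = 18/5 = 3.6
  Sample standard deviations s_i = √(s[i,i]):
  s(X) = √(3.4667) = 1.8619
  s(Y) = √(3.6) = 1.8974

Step 3 — r_{ij} = s_{ij} / (s_i · s_j):
  r[X,X] = 1 (diagonal).
  r[X,Y] = 0.6 / (1.8619 · 1.8974) = 0.6 / 3.5327 = 0.1698
  r[Y,Y] = 1 (diagonal).

R is symmetric with unit diagonal. Assembling:

R = [[1, 0.1698],
 [0.1698, 1]]


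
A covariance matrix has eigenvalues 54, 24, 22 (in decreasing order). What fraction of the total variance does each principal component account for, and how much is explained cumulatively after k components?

Step 1 — total variance = trace(Sigma) = Σ λ_i = 54 + 24 + 22 = 100.

Step 2 — fraction explained by component i = λ_i / Σ λ:
  PC1: 54/100 = 0.54
  PC2: 24/100 = 0.24
  PC3: 22/100 = 0.22

Step 3 — cumulative fraction after k components = (λ_1 + ... + λ_k) / Σ λ:
  k = 1: 54/100 = 0.54
  k = 2: (54 + 24)/100 = 78/100 = 0.78
  k = 3: (54 + 24 + 22)/100 = 100/100 = 1

Summary (fraction, with percent):

explained: PC1 0.54 (54%), PC2 0.24 (24%), PC3 0.22 (22%);  cumulative: 0.54, 0.78, 1


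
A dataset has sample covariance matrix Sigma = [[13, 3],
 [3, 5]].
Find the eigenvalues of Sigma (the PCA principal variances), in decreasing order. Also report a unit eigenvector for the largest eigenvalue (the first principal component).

Step 1 — characteristic polynomial of 2×2 Sigma:
  det(Sigma - λI) = λ² - trace · λ + det = 0.
  trace = 13 + 5 = 18, det = 13·5 - (3)² = 56.
Step 2 — discriminant:
  Δ = trace² - 4·det = 324 - 224 = 100.
Step 3 — eigenvalues:
  λ = (trace ± √Δ)/2 = (18 ± 10)/2,
  λ_1 = 14,  λ_2 = 4.

Step 4 — unit eigenvector for λ_1: solve (Sigma - λ_1 I)v = 0. First row:
  (13 - 14)·v_x + (3)·v_y = 0, i.e. (-1)·v_x + (3)·v_y = 0,
  so v ∝ (b, λ_1 - a) = (3, 1) = u.
  ||u|| = √((3)² + (1)²) = √(10) ≈ 3.1623,
  v_1 = u/||u|| ≈ (0.9487, 0.3162) (||v_1|| = 1).

λ_1 = 14,  λ_2 = 4;  v_1 ≈ (0.9487, 0.3162)


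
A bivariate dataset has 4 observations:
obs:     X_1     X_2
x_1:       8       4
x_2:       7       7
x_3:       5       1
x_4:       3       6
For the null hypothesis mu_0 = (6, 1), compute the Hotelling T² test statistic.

Step 1 — sample mean vector:
  mean(X_1) = (8 + 7 + 5 + 3) / 4 = 23/4 = 5.75
  mean(X_2) = (4 + 7 + 1 + 6) / 4 = 18/4 = 4.5
  x̄ = (5.75, 4.5),  deviation x̄ - mu_0 = (5.75, 4.5) - (6, 1) = (-0.25, 3.5).

Step 2 — sample covariance matrix, S[i,j] = (1/(n-1)) · Σ_k (x_{k,i} - mean_i) · (x_{k,j} - mean_j), divisor n-1 = 3:
  S[X_1,X_1] = ((2.25)·(2.25) + (1.25)·(1.25) + (-0.75)·(-0.75) + (-2.75)·(-2.75)) / 3 = 14.75/3 = 4.9167
  S[X_1,X_2] = ((2.25)·(-0.5) + (1.25)·(2.5) + (-0.75)·(-3.5) + (-2.75)·(1.5)) / 3 = 0.5/3 = 0.1667
  S[X_2,X_2] = ((-0.5)·(-0.5) + (2.5)·(2.5) + (-3.5)·(-3.5) + (1.5)·(1.5)) / 3 = 21/3 = 7
  S = [[4.9167, 0.1667],
 [0.1667, 7]].

Step 3 — invert S. det(S) = 4.9167·7 - (0.1667)² = 34.3889.
  S^{-1} = (1/det) · [[d, -b], [-b, a]] = [[0.2036, -0.0048],
 [-0.0048, 0.143]].

Step 4 — quadratic form (x̄ - mu_0)^T · S^{-1} · (x̄ - mu_0):
  S^{-1} · (x̄ - mu_0) = (-0.0679, 0.5016),
  (x̄ - mu_0)^T · [...] = (-0.25)·(-0.0679) + (3.5)·(0.5016) = 1.7726.

Step 5 — scale by n: T² = 4 · 1.7726 = 7.0905.

T² ≈ 7.0905


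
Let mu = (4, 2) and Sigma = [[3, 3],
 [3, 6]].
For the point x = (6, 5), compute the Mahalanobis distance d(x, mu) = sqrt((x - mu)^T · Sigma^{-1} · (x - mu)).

Step 1 — centre the observation: (x - mu) = (2, 3).

Step 2 — invert Sigma. det(Sigma) = 3·6 - (3)² = 9.
  Sigma^{-1} = (1/det) · [[d, -b], [-b, a]] = [[0.6667, -0.3333],
 [-0.3333, 0.3333]].

Step 3 — form the quadratic (x - mu)^T · Sigma^{-1} · (x - mu):
  Sigma^{-1} · (x - mu) = (0.3333, 0.3333).
  (x - mu)^T · [Sigma^{-1} · (x - mu)] = (2)·(0.3333) + (3)·(0.3333) = 1.6667.

Step 4 — take square root: d = √(1.6667) ≈ 1.291.

d(x, mu) = √(1.6667) ≈ 1.291


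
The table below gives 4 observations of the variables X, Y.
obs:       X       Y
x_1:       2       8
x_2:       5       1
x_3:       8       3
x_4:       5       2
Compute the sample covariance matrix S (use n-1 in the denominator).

Step 1 — column means:
  mean(X) = (2 + 5 + 8 + 5) / 4 = 20/4 = 5
  mean(Y) = (8 + 1 + 3 + 2) / 4 = 14/4 = 3.5

Step 2 — sample covariance S[i,j] = (1/(n-1)) · Σ_k (x_{k,i} - mean_i) · (x_{k,j} - mean_j), with n-1 = 3.
  S[X,X] = ((-3)·(-3) + (0)·(0) + (3)·(3) + (0)·(0)) / 3 = 18/3 = 6
  S[X,Y] = ((-3)·(4.5) + (0)·(-2.5) + (3)·(-0.5) + (0)·(-1.5)) / 3 = -15/3 = -5
  S[Y,Y] = ((4.5)·(4.5) + (-2.5)·(-2.5) + (-0.5)·(-0.5) + (-1.5)·(-1.5)) / 3 = 29/3 = 9.6667

S is symmetric (S[j,i] = S[i,j]). Assembling:

S = [[6, -5],
 [-5, 9.6667]]
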